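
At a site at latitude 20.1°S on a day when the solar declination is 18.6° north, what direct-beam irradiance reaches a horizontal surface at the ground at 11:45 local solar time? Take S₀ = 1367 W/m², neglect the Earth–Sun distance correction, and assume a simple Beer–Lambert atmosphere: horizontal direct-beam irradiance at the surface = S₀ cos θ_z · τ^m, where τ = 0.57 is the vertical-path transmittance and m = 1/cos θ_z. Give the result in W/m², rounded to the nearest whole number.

Hour angle H = 15° × (11.75 − 12) = -3.75°.
With φ = -20.1°, δ = 18.6°, H = -3.75°: sin φ sin δ = -0.1096, cos φ cos δ cos H = 0.8881, so cos θ_z = 0.7785.
Air mass m = 1/cos θ_z = 1/0.7785 = 1.285; τ^m = 0.57^1.285 = 0.4856.
Surface direct beam = 1367 × 0.7785 × 0.4856 = 516.78 W/m².

517 W/m²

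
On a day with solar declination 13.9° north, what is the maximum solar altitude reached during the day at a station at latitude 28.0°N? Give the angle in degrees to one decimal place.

75.9°

At local solar noon the hour angle is zero, so the elevation is 90° − |φ − δ| = 90° − |28.0° − (13.9°)| = 90° − 14.1° = 75.9°.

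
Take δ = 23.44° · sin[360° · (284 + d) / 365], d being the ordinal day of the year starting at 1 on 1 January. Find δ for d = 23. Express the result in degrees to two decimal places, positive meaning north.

360 × (284 + 23) / 365 = 302.795°; sin(302.795°) = -0.8406.
δ = 23.44 × -0.8406 = -19.704° ≈ -19.70°.

-19.70°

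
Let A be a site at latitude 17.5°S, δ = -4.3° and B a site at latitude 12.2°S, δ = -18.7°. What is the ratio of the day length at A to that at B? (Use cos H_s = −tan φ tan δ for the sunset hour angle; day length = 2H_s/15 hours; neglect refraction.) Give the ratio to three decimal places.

A: H_s = arccos(−tan -17.5° · tan -4.3°) = 91.36°, so 2H_s/15 = 12.1813 h.
B: H_s = arccos(−tan -12.2° · tan -18.7°) = 94.20°, so 2H_s/15 = 12.5600 h.
Ratio A/B = 12.1813 / 12.5600 = 0.9698.

0.970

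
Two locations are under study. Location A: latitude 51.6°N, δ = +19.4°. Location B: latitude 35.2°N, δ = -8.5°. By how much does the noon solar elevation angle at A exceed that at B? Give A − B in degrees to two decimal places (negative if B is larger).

+11.50°

A: 90° − |51.6 − (19.4)| = 57.80°.
B: 90° − |35.2 − (-8.5)| = 46.30°.
A − B = 57.80 − 46.30 = 11.50°.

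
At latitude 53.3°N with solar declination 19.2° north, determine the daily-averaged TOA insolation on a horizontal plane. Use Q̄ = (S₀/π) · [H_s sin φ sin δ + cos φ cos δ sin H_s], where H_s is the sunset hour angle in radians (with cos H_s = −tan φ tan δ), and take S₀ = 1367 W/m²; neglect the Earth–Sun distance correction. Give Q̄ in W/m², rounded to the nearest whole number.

−tan φ tan δ = −(1.3416)(0.3482) = -0.4671; H_s = arccos(-0.4671) = 117.85°. In radians, H_s = 2.0569.
H_s sin φ sin δ = 2.0569 × 0.8018 × 0.3289 = 0.5424.
cos φ cos δ sin H_s = 0.5976 × 0.9444 × 0.8842 = 0.4990.
Q̄ = (1367/π) × (0.5424 + 0.4990) = 435.13 × 1.0414 = 453.14 W/m².

453 W/m²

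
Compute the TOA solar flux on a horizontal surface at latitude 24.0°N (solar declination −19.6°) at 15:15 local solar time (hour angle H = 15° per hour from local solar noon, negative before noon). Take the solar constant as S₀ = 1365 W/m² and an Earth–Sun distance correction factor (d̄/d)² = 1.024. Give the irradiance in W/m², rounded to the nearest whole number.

Hour angle H = 15° × (15.25 − 12) = 48.75°.
With φ = 24.0°, δ = -19.6°, H = 48.75°: sin φ sin δ = -0.1364, cos φ cos δ cos H = 0.5674, so cos θ_z = 0.4310.
Top-of-atmosphere irradiance = S₀ (d̄/d)² cos θ_z = 1365 × 1.024 × 0.4310 = 602.43 W/m².

602 W/m²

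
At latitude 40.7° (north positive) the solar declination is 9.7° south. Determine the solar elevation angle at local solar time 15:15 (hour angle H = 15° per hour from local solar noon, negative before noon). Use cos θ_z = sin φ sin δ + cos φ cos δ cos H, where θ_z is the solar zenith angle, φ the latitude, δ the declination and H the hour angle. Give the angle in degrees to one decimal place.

Hour angle H = 15° × (15.25 − 12) = 48.75°.
cos θ_z = sin(40.7°) sin(-9.7°) + cos(40.7°) cos(-9.7°) cos(48.75°) = -0.1099 + 0.4927 = 0.3828.
θ_z = arccos(0.3828) = 67.49°, so the elevation is 90° − 67.49° = 22.51°.

22.5°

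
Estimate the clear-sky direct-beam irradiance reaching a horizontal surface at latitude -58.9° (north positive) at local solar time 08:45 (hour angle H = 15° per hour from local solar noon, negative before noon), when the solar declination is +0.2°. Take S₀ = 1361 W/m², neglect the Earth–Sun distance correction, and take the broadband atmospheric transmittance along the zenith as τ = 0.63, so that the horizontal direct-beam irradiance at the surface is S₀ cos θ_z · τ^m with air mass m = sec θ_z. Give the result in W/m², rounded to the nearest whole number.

117 W/m²

Hour angle H = 15° × (8.75 − 12) = -48.75°.
cos θ_z = sin(-58.9°) sin(0.2°) + cos(-58.9°) cos(0.2°) cos(-48.75°) = -0.0030 + 0.3406 = 0.3376.
Air mass m = 1/cos θ_z = 1/0.3376 = 2.962; τ^m = 0.63^2.962 = 0.2545.
Surface direct beam = 1361 × 0.3376 × 0.2545 = 116.94 W/m².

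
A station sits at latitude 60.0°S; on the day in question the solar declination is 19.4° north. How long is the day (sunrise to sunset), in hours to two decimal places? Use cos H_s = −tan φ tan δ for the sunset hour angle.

6.99 hours

The sunset hour angle satisfies cos H_s = −tan φ tan δ = 0.6100, giving H_s = 52.41°.
Day length = 2 H_s / 15° h⁻¹ = 104.82° / 15 = 6.988 h.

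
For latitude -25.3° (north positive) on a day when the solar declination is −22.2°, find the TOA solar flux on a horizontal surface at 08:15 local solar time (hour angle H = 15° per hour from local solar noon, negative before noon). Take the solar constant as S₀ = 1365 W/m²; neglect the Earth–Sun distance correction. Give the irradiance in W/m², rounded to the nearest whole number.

855 W/m²

Hour angle H = 15° × (8.25 − 12) = -56.25°.
cos θ_z = sin(-25.3°) sin(-22.2°) + cos(-25.3°) cos(-22.2°) cos(-56.25°) = 0.1615 + 0.4650 = 0.6265.
Top-of-atmosphere irradiance = S₀ cos θ_z = 1365 × 0.6265 = 855.17 W/m².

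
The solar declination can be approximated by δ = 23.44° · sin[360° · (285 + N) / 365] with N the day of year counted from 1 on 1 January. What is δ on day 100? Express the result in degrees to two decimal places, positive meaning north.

360 × (285 + 100) / 365 = 379.726°; sin(379.726°) = 0.3375.
δ = 23.44 × 0.3375 = 7.911° ≈ +7.91°.

+7.91°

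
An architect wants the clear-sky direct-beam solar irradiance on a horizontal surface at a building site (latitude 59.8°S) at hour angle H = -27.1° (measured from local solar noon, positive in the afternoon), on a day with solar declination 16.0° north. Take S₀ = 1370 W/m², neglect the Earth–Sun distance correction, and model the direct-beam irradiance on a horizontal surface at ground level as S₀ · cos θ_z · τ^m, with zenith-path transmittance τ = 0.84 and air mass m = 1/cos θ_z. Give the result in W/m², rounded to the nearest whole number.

With φ = -59.8°, δ = 16.0°, H = -27.10°: sin φ sin δ = -0.2382, cos φ cos δ cos H = 0.4304, so cos θ_z = 0.1922.
Air mass m = 1/cos θ_z = 1/0.1922 = 5.203; τ^m = 0.84^5.203 = 0.4037.
Surface direct beam = 1370 × 0.1922 × 0.4037 = 106.30 W/m².

106 W/m²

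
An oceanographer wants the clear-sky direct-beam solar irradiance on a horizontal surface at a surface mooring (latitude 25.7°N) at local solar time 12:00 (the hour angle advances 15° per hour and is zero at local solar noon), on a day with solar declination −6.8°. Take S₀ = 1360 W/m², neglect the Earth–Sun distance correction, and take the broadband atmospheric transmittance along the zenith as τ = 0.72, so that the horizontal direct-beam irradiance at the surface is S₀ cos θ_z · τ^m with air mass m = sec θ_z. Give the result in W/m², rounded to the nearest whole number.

Hour angle H = 15° × (12 − 12) = 0.00°.
With φ = 25.7°, δ = -6.8°, H = 0.00°: sin φ sin δ = -0.0513, cos φ cos δ cos H = 0.8947, so cos θ_z = 0.8434.
Air mass m = 1/cos θ_z = 1/0.8434 = 1.186; τ^m = 0.72^1.186 = 0.6773.
Surface direct beam = 1360 × 0.8434 × 0.6773 = 776.88 W/m².

777 W/m²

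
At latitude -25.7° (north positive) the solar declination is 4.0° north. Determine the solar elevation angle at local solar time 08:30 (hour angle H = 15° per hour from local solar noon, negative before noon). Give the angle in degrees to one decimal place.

31.1°

Hour angle H = 15° × (8.5 − 12) = -52.50°.
cos θ_z = sin φ sin δ + cos φ cos δ cos H = (-0.4337)(0.0698) + (0.9011)(0.9976)(0.6088) = 0.5170.
θ_z = arccos(0.5170) = 58.87°, so the elevation is 90° − 58.87° = 31.13°.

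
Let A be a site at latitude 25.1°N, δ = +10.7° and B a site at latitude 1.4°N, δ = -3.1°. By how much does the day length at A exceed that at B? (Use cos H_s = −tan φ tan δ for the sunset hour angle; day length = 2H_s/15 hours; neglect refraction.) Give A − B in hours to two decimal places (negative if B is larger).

A: H_s = arccos(−tan 25.1° · tan 10.7°) = 95.08°, so 2H_s/15 = 12.6773 h.
B: H_s = arccos(−tan 1.4° · tan -3.1°) = 89.92°, so 2H_s/15 = 11.9893 h.
A − B = 12.6773 − 11.9893 = 0.6880 h.

+0.69 h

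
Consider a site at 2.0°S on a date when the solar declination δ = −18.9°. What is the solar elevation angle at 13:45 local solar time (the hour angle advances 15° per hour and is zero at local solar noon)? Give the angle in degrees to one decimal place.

59.2°

Hour angle H = 15° × (13.75 − 12) = 26.25°.
cos θ_z = sin(-2.0°) sin(-18.9°) + cos(-2.0°) cos(-18.9°) cos(26.25°) = 0.0113 + 0.8480 = 0.8593.
θ_z = arccos(0.8593) = 30.76°, so the elevation is 90° − 30.76° = 59.24°.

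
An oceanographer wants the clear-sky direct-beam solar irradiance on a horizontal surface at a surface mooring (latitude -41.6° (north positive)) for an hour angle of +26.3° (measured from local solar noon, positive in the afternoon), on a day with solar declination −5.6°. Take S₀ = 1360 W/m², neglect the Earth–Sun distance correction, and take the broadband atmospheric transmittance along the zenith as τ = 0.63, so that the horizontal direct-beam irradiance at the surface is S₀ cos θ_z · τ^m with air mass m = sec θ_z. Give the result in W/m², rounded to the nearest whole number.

530 W/m²

cos θ_z = sin φ sin δ + cos φ cos δ cos H = (-0.6639)(-0.0976) + (0.7478)(0.9952)(0.8965) = 0.7320.
Air mass m = 1/cos θ_z = 1/0.7320 = 1.366; τ^m = 0.63^1.366 = 0.5320.
Surface direct beam = 1360 × 0.7320 × 0.5320 = 529.62 W/m².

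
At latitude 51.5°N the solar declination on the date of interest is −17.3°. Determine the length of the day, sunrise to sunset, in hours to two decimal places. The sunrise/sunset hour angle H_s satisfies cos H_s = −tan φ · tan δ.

−tan φ tan δ = −(1.2572)(-0.3115) = 0.3916; H_s = arccos(0.3916) = 66.95°.
Day length = 2 H_s / 15° h⁻¹ = 133.90° / 15 = 8.927 h.

8.93 hours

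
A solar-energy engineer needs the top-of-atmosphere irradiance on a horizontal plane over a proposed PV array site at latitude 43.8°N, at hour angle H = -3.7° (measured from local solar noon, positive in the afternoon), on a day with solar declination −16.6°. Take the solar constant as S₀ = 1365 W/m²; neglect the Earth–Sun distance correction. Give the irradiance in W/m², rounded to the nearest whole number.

672 W/m²

cos θ_z = sin φ sin δ + cos φ cos δ cos H = (0.6921)(-0.2857) + (0.7218)(0.9583)(0.9979) = 0.4925.
Top-of-atmosphere irradiance = S₀ cos θ_z = 1365 × 0.4925 = 672.26 W/m².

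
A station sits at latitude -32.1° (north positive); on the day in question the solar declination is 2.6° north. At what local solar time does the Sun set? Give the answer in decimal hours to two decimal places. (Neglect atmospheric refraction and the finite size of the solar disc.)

The sunset hour angle satisfies cos H_s = −tan φ tan δ = 0.0285, giving H_s = 88.37°.
Sunset is at 12 + H_s/15 = 12 + 5.891 = 17.891 h local solar time.

17.89 h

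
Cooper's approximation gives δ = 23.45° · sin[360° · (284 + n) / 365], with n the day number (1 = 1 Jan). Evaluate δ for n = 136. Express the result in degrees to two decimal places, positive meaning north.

360 × (284 + 136) / 365 = 414.247°; sin(414.247°) = 0.8115.
δ = 23.45 × 0.8115 = 19.030° ≈ +19.03°.

+19.03°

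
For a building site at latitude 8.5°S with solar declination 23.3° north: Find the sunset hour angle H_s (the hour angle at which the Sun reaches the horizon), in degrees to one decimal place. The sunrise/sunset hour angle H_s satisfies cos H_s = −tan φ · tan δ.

86.3°

cos H_s = −tan(-8.5°) · tan(23.3°) = 0.0644, so H_s = arccos(0.0644) = 86.31°.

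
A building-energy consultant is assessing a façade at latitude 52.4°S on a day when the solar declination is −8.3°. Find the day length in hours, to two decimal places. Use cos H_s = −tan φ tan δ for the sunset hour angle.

13.46 hours

cos H_s = −tan(-52.4°) · tan(-8.3°) = -0.1894, so H_s = arccos(-0.1894) = 100.92°.
Day length = 2 H_s / 15° h⁻¹ = 201.84° / 15 = 13.456 h.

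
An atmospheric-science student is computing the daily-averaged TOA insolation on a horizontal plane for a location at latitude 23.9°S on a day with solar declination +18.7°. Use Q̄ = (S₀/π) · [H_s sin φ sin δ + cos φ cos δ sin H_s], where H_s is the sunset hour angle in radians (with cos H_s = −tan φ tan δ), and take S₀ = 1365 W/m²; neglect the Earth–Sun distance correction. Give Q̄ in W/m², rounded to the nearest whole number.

−tan φ tan δ = −(-0.4431)(0.3385) = 0.1500; H_s = arccos(0.1500) = 81.37°. In radians, H_s = 1.4202.
H_s sin φ sin δ = 1.4202 × -0.4051 × 0.3206 = -0.1844.
cos φ cos δ sin H_s = 0.9143 × 0.9472 × 0.9887 = 0.8562.
Q̄ = (1365/π) × (-0.1844 + 0.8562) = 434.49 × 0.6718 = 291.89 W/m².

292 W/m²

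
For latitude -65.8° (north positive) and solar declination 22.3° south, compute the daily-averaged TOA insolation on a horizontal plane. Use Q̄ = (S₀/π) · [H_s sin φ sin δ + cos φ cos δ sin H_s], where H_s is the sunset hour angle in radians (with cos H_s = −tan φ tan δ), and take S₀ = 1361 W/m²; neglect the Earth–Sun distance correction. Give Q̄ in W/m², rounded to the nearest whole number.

475 W/m²

cos H_s = −tan(-65.8°) · tan(-22.3°) = -0.9126, so H_s = arccos(-0.9126) = 155.87°. In radians, H_s = 2.7204.
H_s sin φ sin δ = 2.7204 × -0.9121 × -0.3795 = 0.9416.
cos φ cos δ sin H_s = 0.4099 × 0.9252 × 0.4088 = 0.1550.
Q̄ = (1361/π) × (0.9416 + 0.1550) = 433.22 × 1.0966 = 475.07 W/m².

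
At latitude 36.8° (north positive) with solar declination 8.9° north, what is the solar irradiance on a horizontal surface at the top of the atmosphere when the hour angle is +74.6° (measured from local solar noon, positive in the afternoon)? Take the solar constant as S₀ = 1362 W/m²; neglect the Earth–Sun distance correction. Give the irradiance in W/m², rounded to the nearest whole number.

412 W/m²

With φ = 36.8°, δ = 8.9°, H = 74.60°: sin φ sin δ = 0.0927, cos φ cos δ cos H = 0.2101, so cos θ_z = 0.3028.
Top-of-atmosphere irradiance = S₀ cos θ_z = 1362 × 0.3028 = 412.41 W/m².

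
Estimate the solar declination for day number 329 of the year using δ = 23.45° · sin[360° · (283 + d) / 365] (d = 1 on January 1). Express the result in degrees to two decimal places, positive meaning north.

-21.01°

360 × (283 + 329) / 365 = 603.616°; sin(603.616°) = -0.8958.
δ = 23.45 × -0.8958 = -21.007° ≈ -21.01°.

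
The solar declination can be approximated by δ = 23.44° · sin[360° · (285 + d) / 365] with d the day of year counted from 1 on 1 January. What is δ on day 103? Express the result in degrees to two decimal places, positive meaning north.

360 × (285 + 103) / 365 = 382.685°; sin(382.685°) = 0.3857.
δ = 23.44 × 0.3857 = 9.041° ≈ +9.04°.

+9.04°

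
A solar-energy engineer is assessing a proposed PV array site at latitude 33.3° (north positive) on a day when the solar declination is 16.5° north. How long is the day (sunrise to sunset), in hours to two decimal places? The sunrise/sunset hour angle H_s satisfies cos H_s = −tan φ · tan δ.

13.50 hours

The sunset hour angle satisfies cos H_s = −tan φ tan δ = -0.1946, giving H_s = 101.22°.
Day length = 2 H_s / 15° h⁻¹ = 202.44° / 15 = 13.496 h.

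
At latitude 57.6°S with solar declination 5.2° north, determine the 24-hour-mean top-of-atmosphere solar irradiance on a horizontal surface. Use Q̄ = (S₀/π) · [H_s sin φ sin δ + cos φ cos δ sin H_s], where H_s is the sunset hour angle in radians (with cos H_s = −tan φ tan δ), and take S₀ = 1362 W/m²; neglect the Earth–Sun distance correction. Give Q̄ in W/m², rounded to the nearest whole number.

182 W/m²

−tan φ tan δ = −(-1.5757)(0.0910) = 0.1434; H_s = arccos(0.1434) = 81.76°. In radians, H_s = 1.4270.
H_s sin φ sin δ = 1.4270 × -0.8443 × 0.0906 = -0.1092.
cos φ cos δ sin H_s = 0.5358 × 0.9959 × 0.9897 = 0.5281.
Q̄ = (1362/π) × (-0.1092 + 0.5281) = 433.54 × 0.4189 = 181.61 W/m².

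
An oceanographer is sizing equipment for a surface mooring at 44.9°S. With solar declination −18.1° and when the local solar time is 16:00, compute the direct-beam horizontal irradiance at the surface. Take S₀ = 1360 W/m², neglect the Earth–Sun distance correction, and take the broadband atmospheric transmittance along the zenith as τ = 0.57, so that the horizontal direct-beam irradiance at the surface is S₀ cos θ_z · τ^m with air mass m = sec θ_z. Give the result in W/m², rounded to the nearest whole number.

275 W/m²

Hour angle H = 15° × (16 − 12) = 60.00°.
cos θ_z = sin φ sin δ + cos φ cos δ cos H = (-0.7059)(-0.3107) + (0.7083)(0.9505)(0.5000) = 0.5559.
Air mass m = 1/cos θ_z = 1/0.5559 = 1.799; τ^m = 0.57^1.799 = 0.3638.
Surface direct beam = 1360 × 0.5559 × 0.3638 = 275.04 W/m².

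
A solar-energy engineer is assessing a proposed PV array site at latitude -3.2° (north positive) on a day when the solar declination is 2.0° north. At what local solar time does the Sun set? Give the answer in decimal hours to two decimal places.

17.99 h

−tan φ tan δ = −(-0.0559)(0.0349) = 0.0020; H_s = arccos(0.0020) = 89.89°.
Sunset is at 12 + H_s/15 = 12 + 5.993 = 17.993 h local solar time.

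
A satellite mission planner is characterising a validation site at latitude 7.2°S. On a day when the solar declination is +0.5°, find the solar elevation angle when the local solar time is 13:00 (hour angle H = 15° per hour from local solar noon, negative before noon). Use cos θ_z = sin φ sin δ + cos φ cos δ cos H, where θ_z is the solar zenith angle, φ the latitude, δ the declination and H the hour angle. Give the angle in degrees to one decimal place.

73.2°

Hour angle H = 15° × (13 − 12) = 15.00°.
cos θ_z = sin(-7.2°) sin(0.5°) + cos(-7.2°) cos(0.5°) cos(15.00°) = -0.0011 + 0.9583 = 0.9572.
θ_z = arccos(0.9572) = 16.82°, so the elevation is 90° − 16.82° = 73.18°.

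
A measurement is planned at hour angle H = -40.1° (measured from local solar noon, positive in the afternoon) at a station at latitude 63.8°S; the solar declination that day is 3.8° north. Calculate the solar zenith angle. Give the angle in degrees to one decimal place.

With φ = -63.8°, δ = 3.8°, H = -40.10°: sin φ sin δ = -0.0595, cos φ cos δ cos H = 0.3370, so cos θ_z = 0.2775.
θ_z = arccos(0.2775) = 73.89°.

73.9°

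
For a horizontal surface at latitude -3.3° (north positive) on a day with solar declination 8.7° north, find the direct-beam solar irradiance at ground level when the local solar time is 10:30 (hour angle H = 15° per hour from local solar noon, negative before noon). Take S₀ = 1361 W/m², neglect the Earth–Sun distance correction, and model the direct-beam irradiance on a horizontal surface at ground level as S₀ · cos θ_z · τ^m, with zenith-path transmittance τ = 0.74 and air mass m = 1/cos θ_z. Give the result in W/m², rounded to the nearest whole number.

881 W/m²

Hour angle H = 15° × (10.5 − 12) = -22.50°.
cos θ_z = sin φ sin δ + cos φ cos δ cos H = (-0.0576)(0.1513) + (0.9983)(0.9885)(0.9239) = 0.9030.
Air mass m = 1/cos θ_z = 1/0.9030 = 1.107; τ^m = 0.74^1.107 = 0.7165.
Surface direct beam = 1361 × 0.9030 × 0.7165 = 880.57 W/m².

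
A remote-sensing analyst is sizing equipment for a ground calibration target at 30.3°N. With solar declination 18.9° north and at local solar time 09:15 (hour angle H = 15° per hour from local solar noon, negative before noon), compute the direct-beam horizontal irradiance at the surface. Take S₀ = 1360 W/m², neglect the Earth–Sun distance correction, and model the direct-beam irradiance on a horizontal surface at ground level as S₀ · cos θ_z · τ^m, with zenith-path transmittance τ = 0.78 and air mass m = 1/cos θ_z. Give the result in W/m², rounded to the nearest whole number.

768 W/m²

Hour angle H = 15° × (9.25 − 12) = -41.25°.
cos θ_z = sin φ sin δ + cos φ cos δ cos H = (0.5045)(0.3239) + (0.8634)(0.9461)(0.7518) = 0.7775.
Air mass m = 1/cos θ_z = 1/0.7775 = 1.286; τ^m = 0.78^1.286 = 0.7265.
Surface direct beam = 1360 × 0.7775 × 0.7265 = 768.20 W/m².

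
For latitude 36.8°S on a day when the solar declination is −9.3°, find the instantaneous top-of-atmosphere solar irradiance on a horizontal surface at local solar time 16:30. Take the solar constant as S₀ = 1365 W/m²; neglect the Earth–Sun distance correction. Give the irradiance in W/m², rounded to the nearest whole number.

Hour angle H = 15° × (16.5 − 12) = 67.50°.
cos θ_z = sin(-36.8°) sin(-9.3°) + cos(-36.8°) cos(-9.3°) cos(67.50°) = 0.0968 + 0.3024 = 0.3992.
Top-of-atmosphere irradiance = S₀ cos θ_z = 1365 × 0.3992 = 544.91 W/m².

545 W/m²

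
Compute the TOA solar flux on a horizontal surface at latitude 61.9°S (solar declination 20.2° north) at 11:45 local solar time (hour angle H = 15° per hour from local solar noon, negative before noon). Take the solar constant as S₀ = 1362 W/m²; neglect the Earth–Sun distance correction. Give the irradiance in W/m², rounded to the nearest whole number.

186 W/m²

Hour angle H = 15° × (11.75 − 12) = -3.75°.
With φ = -61.9°, δ = 20.2°, H = -3.75°: sin φ sin δ = -0.3046, cos φ cos δ cos H = 0.4411, so cos θ_z = 0.1365.
Top-of-atmosphere irradiance = S₀ cos θ_z = 1362 × 0.1365 = 185.91 W/m².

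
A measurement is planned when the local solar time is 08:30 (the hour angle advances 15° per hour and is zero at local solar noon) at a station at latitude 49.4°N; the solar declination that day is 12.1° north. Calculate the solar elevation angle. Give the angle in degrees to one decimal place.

33.1°

Hour angle H = 15° × (8.5 − 12) = -52.50°.
cos θ_z = sin(49.4°) sin(12.1°) + cos(49.4°) cos(12.1°) cos(-52.50°) = 0.1592 + 0.3874 = 0.5466.
θ_z = arccos(0.5466) = 56.87°, so the elevation is 90° − 56.87° = 33.13°.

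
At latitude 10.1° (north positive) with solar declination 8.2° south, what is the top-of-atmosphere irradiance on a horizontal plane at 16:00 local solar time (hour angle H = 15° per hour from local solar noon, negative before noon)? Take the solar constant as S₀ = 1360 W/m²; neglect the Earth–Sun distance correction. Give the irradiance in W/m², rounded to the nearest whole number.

629 W/m²

Hour angle H = 15° × (16 − 12) = 60.00°.
cos θ_z = sin(10.1°) sin(-8.2°) + cos(10.1°) cos(-8.2°) cos(60.00°) = -0.0250 + 0.4872 = 0.4622.
Top-of-atmosphere irradiance = S₀ cos θ_z = 1360 × 0.4622 = 628.59 W/m².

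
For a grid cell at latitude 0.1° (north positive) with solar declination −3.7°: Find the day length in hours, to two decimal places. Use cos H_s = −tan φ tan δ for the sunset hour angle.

12.00 hours

The sunset hour angle satisfies cos H_s = −tan φ tan δ = 0.0001, giving H_s = 89.99°.
Day length = 2 H_s / 15° h⁻¹ = 179.98° / 15 = 11.999 h.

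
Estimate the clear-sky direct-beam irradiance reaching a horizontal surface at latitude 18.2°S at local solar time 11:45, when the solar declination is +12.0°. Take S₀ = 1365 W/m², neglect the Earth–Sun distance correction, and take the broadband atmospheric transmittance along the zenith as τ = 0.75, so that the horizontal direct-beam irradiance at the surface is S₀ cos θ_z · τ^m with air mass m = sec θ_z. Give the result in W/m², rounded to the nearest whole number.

Hour angle H = 15° × (11.75 − 12) = -3.75°.
cos θ_z = sin(-18.2°) sin(12.0°) + cos(-18.2°) cos(12.0°) cos(-3.75°) = -0.0649 + 0.9272 = 0.8623.
Air mass m = 1/cos θ_z = 1/0.8623 = 1.160; τ^m = 0.75^1.160 = 0.7163.
Surface direct beam = 1365 × 0.8623 × 0.7163 = 843.11 W/m².

843 W/m²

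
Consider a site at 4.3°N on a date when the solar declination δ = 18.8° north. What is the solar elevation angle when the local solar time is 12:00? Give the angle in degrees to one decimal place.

Hour angle H = 15° × (12 − 12) = 0.00°.
With φ = 4.3°, δ = 18.8°, H = 0.00°: sin φ sin δ = 0.0242, cos φ cos δ cos H = 0.9440, so cos θ_z = 0.9682.
θ_z = arccos(0.9682) = 14.49°, so the elevation is 90° − 14.49° = 75.51°.

75.5°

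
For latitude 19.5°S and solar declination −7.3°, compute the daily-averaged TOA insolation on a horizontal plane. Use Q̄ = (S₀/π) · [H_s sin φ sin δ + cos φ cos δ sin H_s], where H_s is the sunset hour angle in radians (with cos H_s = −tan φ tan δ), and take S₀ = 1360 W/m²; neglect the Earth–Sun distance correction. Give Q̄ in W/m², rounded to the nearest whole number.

434 W/m²

−tan φ tan δ = −(-0.3541)(-0.1281) = -0.0454; H_s = arccos(-0.0454) = 92.60°. In radians, H_s = 1.6162.
H_s sin φ sin δ = 1.6162 × -0.3338 × -0.1271 = 0.0686.
cos φ cos δ sin H_s = 0.9426 × 0.9919 × 0.9990 = 0.9340.
Q̄ = (1360/π) × (0.0686 + 0.9340) = 432.90 × 1.0026 = 434.03 W/m².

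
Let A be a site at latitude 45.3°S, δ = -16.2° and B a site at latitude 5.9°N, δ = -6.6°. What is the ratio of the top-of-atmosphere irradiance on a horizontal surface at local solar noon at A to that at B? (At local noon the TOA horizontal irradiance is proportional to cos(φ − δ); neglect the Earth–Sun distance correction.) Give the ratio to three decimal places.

A: cos θ_z = cos(-45.3° − (-16.2°)) = 0.8738.
B: cos θ_z = cos(5.9° − (-6.6°)) = 0.9763.
Ratio A/B = 0.8738 / 0.9763 = 0.8950.

0.895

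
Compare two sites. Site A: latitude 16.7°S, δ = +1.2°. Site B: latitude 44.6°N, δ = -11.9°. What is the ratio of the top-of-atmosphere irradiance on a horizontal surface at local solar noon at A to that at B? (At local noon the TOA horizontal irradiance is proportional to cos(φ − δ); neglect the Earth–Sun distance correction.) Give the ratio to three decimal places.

A: cos θ_z = cos(-16.7° − (1.2°)) = 0.9516.
B: cos θ_z = cos(44.6° − (-11.9°)) = 0.5519.
Ratio A/B = 0.9516 / 0.5519 = 1.7242.

1.724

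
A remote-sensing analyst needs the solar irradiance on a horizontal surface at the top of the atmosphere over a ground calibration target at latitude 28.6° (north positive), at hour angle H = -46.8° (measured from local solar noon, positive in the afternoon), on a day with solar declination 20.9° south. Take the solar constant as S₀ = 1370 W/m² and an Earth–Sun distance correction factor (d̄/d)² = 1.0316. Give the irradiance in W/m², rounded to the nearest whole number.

cos θ_z = sin(28.6°) sin(-20.9°) + cos(28.6°) cos(-20.9°) cos(-46.80°) = -0.1708 + 0.5615 = 0.3907.
Top-of-atmosphere irradiance = S₀ (d̄/d)² cos θ_z = 1370 × 1.0316 × 0.3907 = 552.17 W/m².

552 W/m²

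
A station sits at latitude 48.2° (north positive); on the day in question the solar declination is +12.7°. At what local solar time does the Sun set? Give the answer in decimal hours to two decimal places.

18.97 h

−tan φ tan δ = −(1.1184)(0.2254) = -0.2521; H_s = arccos(-0.2521) = 104.60°.
Sunset is at 12 + H_s/15 = 12 + 6.973 = 18.973 h local solar time.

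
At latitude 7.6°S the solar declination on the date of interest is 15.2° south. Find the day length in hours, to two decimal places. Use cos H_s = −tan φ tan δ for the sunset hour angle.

12.28 hours

−tan φ tan δ = −(-0.1334)(-0.2717) = -0.0362; H_s = arccos(-0.0362) = 92.07°.
Day length = 2 H_s / 15° h⁻¹ = 184.14° / 15 = 12.276 h.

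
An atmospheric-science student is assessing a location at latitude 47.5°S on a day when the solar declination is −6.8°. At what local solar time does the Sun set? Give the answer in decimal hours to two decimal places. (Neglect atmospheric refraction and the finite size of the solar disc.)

18.50 h

−tan φ tan δ = −(-1.0913)(-0.1192) = -0.1301; H_s = arccos(-0.1301) = 97.48°.
Sunset is at 12 + H_s/15 = 12 + 6.499 = 18.499 h local solar time.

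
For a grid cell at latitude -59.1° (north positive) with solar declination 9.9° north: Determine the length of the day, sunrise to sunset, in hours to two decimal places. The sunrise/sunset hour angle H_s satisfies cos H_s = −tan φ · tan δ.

The sunset hour angle satisfies cos H_s = −tan φ tan δ = 0.2916, giving H_s = 73.05°.
Day length = 2 H_s / 15° h⁻¹ = 146.10° / 15 = 9.740 h.

9.74 hours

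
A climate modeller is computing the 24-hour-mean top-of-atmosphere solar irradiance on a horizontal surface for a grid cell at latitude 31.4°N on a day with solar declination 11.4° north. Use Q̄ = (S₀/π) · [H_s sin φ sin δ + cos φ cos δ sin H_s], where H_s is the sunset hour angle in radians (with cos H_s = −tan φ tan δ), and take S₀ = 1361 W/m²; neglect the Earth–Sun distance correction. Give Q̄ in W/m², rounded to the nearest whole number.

The sunset hour angle satisfies cos H_s = −tan φ tan δ = -0.1231, giving H_s = 97.07°. In radians, H_s = 1.6942.
H_s sin φ sin δ = 1.6942 × 0.5210 × 0.1977 = 0.1745.
cos φ cos δ sin H_s = 0.8536 × 0.9803 × 0.9924 = 0.8304.
Q̄ = (1361/π) × (0.1745 + 0.8304) = 433.22 × 1.0049 = 435.34 W/m².

435 W/m²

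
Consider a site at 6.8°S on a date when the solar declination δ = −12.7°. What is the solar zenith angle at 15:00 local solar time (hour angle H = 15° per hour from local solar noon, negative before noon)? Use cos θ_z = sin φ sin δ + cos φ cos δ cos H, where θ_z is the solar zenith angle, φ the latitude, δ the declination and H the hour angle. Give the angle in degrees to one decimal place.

Hour angle H = 15° × (15 − 12) = 45.00°.
cos θ_z = sin(-6.8°) sin(-12.7°) + cos(-6.8°) cos(-12.7°) cos(45.00°) = 0.0260 + 0.6850 = 0.7110.
θ_z = arccos(0.7110) = 44.68°.

44.7°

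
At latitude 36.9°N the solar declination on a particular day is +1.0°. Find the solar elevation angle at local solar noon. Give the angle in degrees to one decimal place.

54.1°

At local solar noon the hour angle is zero, so the elevation is 90° − |φ − δ| = 90° − |36.9° − (1.0°)| = 90° − 35.9° = 54.1°.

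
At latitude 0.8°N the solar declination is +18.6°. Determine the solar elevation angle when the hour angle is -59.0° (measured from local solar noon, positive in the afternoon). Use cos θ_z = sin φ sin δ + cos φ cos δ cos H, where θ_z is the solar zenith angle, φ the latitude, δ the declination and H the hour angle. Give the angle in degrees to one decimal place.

29.5°

With φ = 0.8°, δ = 18.6°, H = -59.00°: sin φ sin δ = 0.0045, cos φ cos δ cos H = 0.4881, so cos θ_z = 0.4926.
θ_z = arccos(0.4926) = 60.49°, so the elevation is 90° − 60.49° = 29.51°.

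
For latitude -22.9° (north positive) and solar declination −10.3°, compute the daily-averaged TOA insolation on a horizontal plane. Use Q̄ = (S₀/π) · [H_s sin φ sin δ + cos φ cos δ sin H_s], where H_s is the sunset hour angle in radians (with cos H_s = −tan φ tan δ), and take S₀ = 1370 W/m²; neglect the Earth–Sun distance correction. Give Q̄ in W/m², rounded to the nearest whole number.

The sunset hour angle satisfies cos H_s = −tan φ tan δ = -0.0768, giving H_s = 94.40°. In radians, H_s = 1.6476.
H_s sin φ sin δ = 1.6476 × -0.3891 × -0.1788 = 0.1146.
cos φ cos δ sin H_s = 0.9212 × 0.9839 × 0.9971 = 0.9037.
Q̄ = (1370/π) × (0.1146 + 0.9037) = 436.08 × 1.0183 = 444.06 W/m².

444 W/m²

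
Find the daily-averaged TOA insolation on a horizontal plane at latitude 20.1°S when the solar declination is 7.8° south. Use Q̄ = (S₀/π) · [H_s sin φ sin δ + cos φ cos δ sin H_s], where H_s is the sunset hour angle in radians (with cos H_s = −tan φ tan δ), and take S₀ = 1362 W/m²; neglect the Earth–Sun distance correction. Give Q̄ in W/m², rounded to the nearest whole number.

cos H_s = −tan(-20.1°) · tan(-7.8°) = -0.0501, so H_s = arccos(-0.0501) = 92.87°. In radians, H_s = 1.6209.
H_s sin φ sin δ = 1.6209 × -0.3437 × -0.1357 = 0.0756.
cos φ cos δ sin H_s = 0.9391 × 0.9907 × 0.9987 = 0.9292.
Q̄ = (1362/π) × (0.0756 + 0.9292) = 433.54 × 1.0048 = 435.62 W/m².

436 W/m²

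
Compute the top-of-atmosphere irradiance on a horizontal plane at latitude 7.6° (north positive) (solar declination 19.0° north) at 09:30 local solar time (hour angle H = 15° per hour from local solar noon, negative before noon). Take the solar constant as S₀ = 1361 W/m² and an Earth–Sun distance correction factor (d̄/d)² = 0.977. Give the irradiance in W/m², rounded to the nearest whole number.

Hour angle H = 15° × (9.5 − 12) = -37.50°.
cos θ_z = sin(7.6°) sin(19.0°) + cos(7.6°) cos(19.0°) cos(-37.50°) = 0.0431 + 0.7435 = 0.7866.
Top-of-atmosphere irradiance = S₀ (d̄/d)² cos θ_z = 1361 × 0.977 × 0.7866 = 1045.94 W/m².

1046 W/m²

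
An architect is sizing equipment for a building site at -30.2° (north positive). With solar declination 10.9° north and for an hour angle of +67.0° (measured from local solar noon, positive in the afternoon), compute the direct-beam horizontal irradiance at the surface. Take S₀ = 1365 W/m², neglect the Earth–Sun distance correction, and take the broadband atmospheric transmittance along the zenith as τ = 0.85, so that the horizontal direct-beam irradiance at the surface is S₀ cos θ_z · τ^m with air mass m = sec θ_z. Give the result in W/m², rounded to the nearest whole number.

cos θ_z = sin(-30.2°) sin(10.9°) + cos(-30.2°) cos(10.9°) cos(67.00°) = -0.0951 + 0.3316 = 0.2365.
Air mass m = 1/cos θ_z = 1/0.2365 = 4.228; τ^m = 0.85^4.228 = 0.5030.
Surface direct beam = 1365 × 0.2365 × 0.5030 = 162.38 W/m².

162 W/m²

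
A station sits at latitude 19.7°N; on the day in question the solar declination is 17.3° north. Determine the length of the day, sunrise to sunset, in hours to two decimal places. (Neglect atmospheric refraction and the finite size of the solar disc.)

12.85 hours

cos H_s = −tan(19.7°) · tan(17.3°) = -0.1115, so H_s = arccos(-0.1115) = 96.40°.
Day length = 2 H_s / 15° h⁻¹ = 192.80° / 15 = 12.853 h.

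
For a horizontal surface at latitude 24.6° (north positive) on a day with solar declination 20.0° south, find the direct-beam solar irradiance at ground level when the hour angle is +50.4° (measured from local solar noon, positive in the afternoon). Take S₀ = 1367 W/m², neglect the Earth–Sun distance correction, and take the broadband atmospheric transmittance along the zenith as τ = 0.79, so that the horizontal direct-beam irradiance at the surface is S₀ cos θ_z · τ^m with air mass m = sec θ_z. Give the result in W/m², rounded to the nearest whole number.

306 W/m²

With φ = 24.6°, δ = -20.0°, H = 50.40°: sin φ sin δ = -0.1424, cos φ cos δ cos H = 0.5446, so cos θ_z = 0.4022.
Air mass m = 1/cos θ_z = 1/0.4022 = 2.486; τ^m = 0.79^2.486 = 0.5565.
Surface direct beam = 1367 × 0.4022 × 0.5565 = 305.97 W/m².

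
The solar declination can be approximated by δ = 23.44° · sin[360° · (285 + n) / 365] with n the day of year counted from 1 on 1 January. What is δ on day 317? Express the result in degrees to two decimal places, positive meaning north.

-18.90°

360 × (285 + 317) / 365 = 593.753°; sin(593.753°) = -0.8065.
δ = 23.44 × -0.8065 = -18.904° ≈ -18.90°.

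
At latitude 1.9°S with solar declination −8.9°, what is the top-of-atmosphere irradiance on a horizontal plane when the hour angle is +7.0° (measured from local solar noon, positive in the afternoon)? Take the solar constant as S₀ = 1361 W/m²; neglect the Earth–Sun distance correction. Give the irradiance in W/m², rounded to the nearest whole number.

With φ = -1.9°, δ = -8.9°, H = 7.00°: sin φ sin δ = 0.0051, cos φ cos δ cos H = 0.9801, so cos θ_z = 0.9852.
Top-of-atmosphere irradiance = S₀ cos θ_z = 1361 × 0.9852 = 1340.86 W/m².

1341 W/m²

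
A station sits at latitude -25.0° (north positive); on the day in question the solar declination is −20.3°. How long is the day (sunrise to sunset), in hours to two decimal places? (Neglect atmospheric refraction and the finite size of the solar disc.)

13.32 hours

cos H_s = −tan(-25.0°) · tan(-20.3°) = -0.1725, so H_s = arccos(-0.1725) = 99.93°.
Day length = 2 H_s / 15° h⁻¹ = 199.86° / 15 = 13.324 h.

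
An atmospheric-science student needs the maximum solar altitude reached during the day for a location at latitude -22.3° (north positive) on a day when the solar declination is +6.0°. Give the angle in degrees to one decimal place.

61.7°

At local solar noon the hour angle is zero, so the elevation is 90° − |φ − δ| = 90° − |-22.3° − (6.0°)| = 90° − 28.3° = 61.7°.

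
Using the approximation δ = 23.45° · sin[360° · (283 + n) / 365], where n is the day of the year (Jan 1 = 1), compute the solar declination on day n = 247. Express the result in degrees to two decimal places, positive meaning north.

360 × (283 + 247) / 365 = 522.740°; sin(522.740°) = 0.2967.
δ = 23.45 × 0.2967 = 6.958° ≈ +6.96°.

+6.96°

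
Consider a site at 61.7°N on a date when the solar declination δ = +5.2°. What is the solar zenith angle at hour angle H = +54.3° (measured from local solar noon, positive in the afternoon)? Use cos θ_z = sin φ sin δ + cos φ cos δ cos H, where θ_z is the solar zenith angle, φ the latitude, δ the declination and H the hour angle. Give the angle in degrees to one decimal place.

69.2°

cos θ_z = sin φ sin δ + cos φ cos δ cos H = (0.8805)(0.0906) + (0.4741)(0.9959)(0.5835) = 0.3553.
θ_z = arccos(0.3553) = 69.19°.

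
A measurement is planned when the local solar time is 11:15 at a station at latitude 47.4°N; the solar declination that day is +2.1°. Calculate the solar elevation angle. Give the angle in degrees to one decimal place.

Hour angle H = 15° × (11.25 − 12) = -11.25°.
cos θ_z = sin φ sin δ + cos φ cos δ cos H = (0.7361)(0.0366) + (0.6769)(0.9993)(0.9808) = 0.6904.
θ_z = arccos(0.6904) = 46.34°, so the elevation is 90° − 46.34° = 43.66°.

43.7°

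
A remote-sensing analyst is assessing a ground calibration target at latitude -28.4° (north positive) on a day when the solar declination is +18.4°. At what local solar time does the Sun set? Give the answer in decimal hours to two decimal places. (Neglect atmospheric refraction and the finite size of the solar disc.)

17.31 h

−tan φ tan δ = −(-0.5407)(0.3327) = 0.1799; H_s = arccos(0.1799) = 79.64°.
Sunset is at 12 + H_s/15 = 12 + 5.309 = 17.309 h local solar time.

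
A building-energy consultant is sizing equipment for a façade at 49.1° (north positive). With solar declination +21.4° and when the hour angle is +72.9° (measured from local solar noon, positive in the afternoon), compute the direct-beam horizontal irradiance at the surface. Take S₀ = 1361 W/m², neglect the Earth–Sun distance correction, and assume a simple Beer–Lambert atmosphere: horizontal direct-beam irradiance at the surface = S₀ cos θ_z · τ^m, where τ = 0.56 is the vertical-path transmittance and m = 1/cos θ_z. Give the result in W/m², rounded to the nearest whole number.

With φ = 49.1°, δ = 21.4°, H = 72.90°: sin φ sin δ = 0.2758, cos φ cos δ cos H = 0.1792, so cos θ_z = 0.4550.
Air mass m = 1/cos θ_z = 1/0.4550 = 2.198; τ^m = 0.56^2.198 = 0.2796.
Surface direct beam = 1361 × 0.4550 × 0.2796 = 173.14 W/m².

173 W/m²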